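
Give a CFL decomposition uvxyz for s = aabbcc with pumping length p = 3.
u='aa', v='b', x='b', y='c', z='c'

For s = aabbcc with pumping length p = 3:

One valid decomposition:
- u = 'aa'
- v = 'b'
- x = 'b'
- y = 'c'
- z = 'c'

Verification:
- uvxyz = 'aa' + 'b' + 'b' + 'c' + 'c' = aabbcc ✓
- |vxy| = |'bbc'| = 3 ≤ 3 ✓
- |vy| = |'bc'| = 2 > 0 ✓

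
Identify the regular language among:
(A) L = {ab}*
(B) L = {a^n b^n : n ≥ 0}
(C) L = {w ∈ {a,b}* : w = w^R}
(A) {ab}*

(A) L = {ab}* is regular.

This can be recognized by a finite automaton (DFA/NFA).
Regular expressions like {ab}* define regular languages.

The other choices are not regular:
- {a^n b^n : n ≥ 0}: After pumping, the number of a's and b's become unequal
- {w ∈ {a,b}* : w = w^R}: After pumping, the string is no longer symmetric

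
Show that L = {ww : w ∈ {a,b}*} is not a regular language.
Assume for contradiction that L is regular, and let p ≥ 1 be the pumping length given by the pumping lemma.
Choose s = a^p b a^p b. Then s ∈ L (take w = a^p b) and |s| = 2p + 2 ≥ p.
By the pumping lemma, s = xyz for some x, y, z with |xy| ≤ p, |y| ≥ 1, and xy^i z ∈ L for every i ≥ 0.
Since |xy| ≤ p and the first p symbols of s are all a's, y = a^k for some k with 1 ≤ k ≤ p.

Take i = 2: t = xy²z = a^(p + k) b a^p b.
Suppose t = uu for some string u. The string t contains exactly two b's and ends in b, so u contains exactly one b and ends in b; hence u = a^j b for some j, and uu = a^j b a^j b. Comparing with t = a^(p + k) b a^p b forces j = p + k (first block) and j = p (second block), which is impossible since k ≥ 1. So t ∉ L.

This contradicts the pumping lemma, which requires xy^i z ∈ L for all i ≥ 0.
Hence L = {ww : w ∈ {a,b}*} is not regular. ∎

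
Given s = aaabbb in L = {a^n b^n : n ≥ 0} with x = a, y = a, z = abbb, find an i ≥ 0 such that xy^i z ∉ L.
i = 2

xy²z = a · aa · abbb = aaaabbb; aaaabbb has 4 a's and 3 b's; 4 ≠ 3, so it is not in L.
(Other choices also work, e.g. i = 0, 3; only i = 1 is guaranteed to stay in L since xy¹z = s.)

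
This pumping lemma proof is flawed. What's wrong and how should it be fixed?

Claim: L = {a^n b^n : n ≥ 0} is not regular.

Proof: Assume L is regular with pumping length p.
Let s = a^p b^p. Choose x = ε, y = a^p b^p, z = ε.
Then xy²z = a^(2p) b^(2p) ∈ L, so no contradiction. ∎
Error: The decomposition violates |xy| ≤ p. With y = a^p b^p, |xy| = |y| = 2p > p. (The proof also miscomputes xy²z, which would be a^p b^p a^p b^p rather than a^(2p) b^(2p), and it wrongly treats one harmless decomposition as settling the matter — the prover does not get to choose the decomposition.)

Correction: The pumping lemma requires |xy| ≤ p, and the argument must handle every decomposition satisfying |xy| ≤ p, |y| ≥ 1. Since s starts with p a's, any such y consists only of a's, say y = a^k with k ≥ 1. Then xy²z = a^(p+k) b^p has unequal numbers of a's and b's, so xy²z ∉ L — the required contradiction.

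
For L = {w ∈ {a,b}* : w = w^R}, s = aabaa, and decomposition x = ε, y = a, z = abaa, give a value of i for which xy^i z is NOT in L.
i = 2

xy²z = ε · aa · abaa = aaabaa; aaabaa reversed is aabaaa ≠ aaabaa, so it is not a palindrome and is not in L.
(Other choices also work, e.g. i = 0, 3; only i = 1 is guaranteed to stay in L since xy¹z = s.)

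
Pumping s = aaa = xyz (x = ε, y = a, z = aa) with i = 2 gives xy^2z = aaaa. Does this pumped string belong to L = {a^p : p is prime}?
No

xy²z = ε · aa · aa = aaaa.
aaaa has length 4 = 2 × 2, which is not prime, so it is not in L.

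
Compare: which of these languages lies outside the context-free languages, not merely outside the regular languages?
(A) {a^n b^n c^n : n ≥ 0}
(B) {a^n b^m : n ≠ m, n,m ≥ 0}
(A) {a^n b^n c^n : n ≥ 0}

(A) {a^n b^n c^n : n ≥ 0} requires the CFL pumping lemma.

- {a^n b^m : n ≠ m, n,m ≥ 0} is context-free (but not regular)
  • Can be shown non-regular with the regular pumping lemma
  • After pumping a's, we can make n = m

- {a^n b^n c^n : n ≥ 0} is NOT context-free
  • Requires the CFL pumping lemma to prove
  • Cannot maintain three equal counts simultaneously

The CFL pumping lemma is "stronger" in that it can prove non-membership
in the larger class of context-free languages.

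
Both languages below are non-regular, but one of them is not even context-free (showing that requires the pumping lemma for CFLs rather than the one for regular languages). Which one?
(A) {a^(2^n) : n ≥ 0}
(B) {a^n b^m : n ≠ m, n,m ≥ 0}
(A) {a^(2^n) : n ≥ 0}

(A) {a^(2^n) : n ≥ 0} requires the CFL pumping lemma.

- {a^n b^m : n ≠ m, n,m ≥ 0} is context-free (but not regular)
  • Can be shown non-regular with the regular pumping lemma
  • After pumping a's, we can make n = m

- {a^(2^n) : n ≥ 0} is NOT context-free
  • Requires the CFL pumping lemma to prove
  • Gaps between powers of 2 grow exponentially

The CFL pumping lemma is "stronger" in that it can prove non-membership
in the larger class of context-free languages.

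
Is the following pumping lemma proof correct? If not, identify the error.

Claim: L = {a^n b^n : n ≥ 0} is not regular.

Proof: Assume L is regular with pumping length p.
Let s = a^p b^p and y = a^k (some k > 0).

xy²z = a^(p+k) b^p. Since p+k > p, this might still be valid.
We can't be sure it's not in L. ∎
The proof is INCORRECT.

Error: The conclusion is wrong.
xy²z = a^(p+k) b^p is definitely NOT in L because the number of a's (p+k) ≠ number of b's (p).
The proof incorrectly doubts what is actually a valid contradiction.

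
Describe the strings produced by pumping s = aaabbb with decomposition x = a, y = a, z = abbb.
{xy^i z : i ≥ 0} = {a^(2+i) b^3 : i ≥ 0} = {aabbb, aaabbb, aaaabbb, ...}

With x = a, y = a, z = abbb: Starting with aaabbb and pumping the second 'a', we get strings with 2+i a's followed by 3 b's for i = 0, 1, 2, ...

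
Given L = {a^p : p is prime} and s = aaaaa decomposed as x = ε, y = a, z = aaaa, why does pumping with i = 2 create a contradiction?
xy²z = aaaaaa ∉ L

Pumping with i = 2 replaces y = a by y² = aa:
- Original: s = xyz = aaaaa; aaaaa has length 5, which is prime, so it is in L
- Pumped: xy²z = ε · aa · aaaa = aaaaaa
- aaaaaa has length 6 = 2 × 3, which is not prime, so it is not in L

The pumping lemma would require xy²z ∈ L, so this decomposition yields a contradiction.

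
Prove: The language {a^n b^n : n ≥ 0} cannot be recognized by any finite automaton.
Assume for contradiction that L is regular, and let p ≥ 1 be the pumping length given by the pumping lemma.
Choose s = a^p b^p. Then s ∈ L and |s| = 2p ≥ p.
By the pumping lemma, s = xyz for some x, y, z with |xy| ≤ p, |y| ≥ 1, and xy^i z ∈ L for every i ≥ 0.
Since |xy| ≤ p and the first p symbols of s are all a's, we must have y = a^k for some k with 1 ≤ k ≤ p.

Take i = 3: xy³z = a^(p + 2k) b^p.
This string has p + 2k a's but p b's, and p + 2k > p because k ≥ 1. So xy³z ∉ L.

This contradicts the pumping lemma, which requires xy^i z ∈ L for all i ≥ 0.
Hence L = {a^n b^n : n ≥ 0} is not regular. ∎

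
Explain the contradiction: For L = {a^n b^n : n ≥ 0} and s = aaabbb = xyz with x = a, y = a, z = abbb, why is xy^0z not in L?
xy⁰z = aabbb ∉ L

Pumping with i = 0 replaces y = a by y⁰ = ε:
- Original: s = xyz = aaabbb; aaabbb = a^3 b^3 has equal counts (3 = 3), so it is in L
- Pumped: xy⁰z = a · ε · abbb = aabbb
- aabbb has 2 a's and 3 b's; 2 ≠ 3, so it is not in L

The pumping lemma would require xy⁰z ∈ L, so this decomposition yields a contradiction.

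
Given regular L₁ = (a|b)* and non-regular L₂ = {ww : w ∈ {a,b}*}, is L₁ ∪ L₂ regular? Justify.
Yes — L₁ ∪ L₂ is regular.

{ww} ⊆ (a|b)*, so L₁ ∪ L₂ = (a|b)*, which is regular.

Note that the bare facts "L₁ regular, L₂ non-regular" do not settle the question by themselves: the closure of regular languages under ∪, ∩, complement and difference applies only when BOTH operands are regular. With a non-regular operand the result can come out regular or non-regular depending on the specific languages, so one has to work out L₁ ∪ L₂ for this particular pair, as above.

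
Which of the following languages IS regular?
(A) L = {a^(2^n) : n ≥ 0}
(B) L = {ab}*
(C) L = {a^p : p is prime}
(B) {ab}*

(B) L = {ab}* is regular.

This can be recognized by a finite automaton (DFA/NFA).
Regular expressions like {ab}* define regular languages.

The other choices are not regular:
- {a^p : p is prime}: After pumping, the length becomes composite
- {a^(2^n) : n ≥ 0}: After pumping, length is no longer a power of 2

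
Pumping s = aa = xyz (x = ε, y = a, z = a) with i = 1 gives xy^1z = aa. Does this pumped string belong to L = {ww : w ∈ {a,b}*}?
Yes

xy¹z = ε · a · a = aa.
aa splits into halves a · a, which are equal, so it is in L (w = a).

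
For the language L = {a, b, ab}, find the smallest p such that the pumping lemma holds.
p = 3

For a finite language L, the pumping lemma holds vacuously if p > max|s| for s ∈ L.

The longest string in L = {a, b, ab} has length 2.
If p = 3, then no string s ∈ L has |s| ≥ p, so the condition is vacuously true.

The minimum pumping length is p = 3.

Why no smaller p works: for any p ≤ 2, the longest string s ∈ L has |s| = 2 ≥ p, so it would
have to be pumpable; but pumping up (i = 2, 3, ...) produces ever longer strings, which cannot all lie in the
finite language L. So the pumping property fails for every p ≤ 2.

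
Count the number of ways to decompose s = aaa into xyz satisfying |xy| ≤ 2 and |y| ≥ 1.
3

For s = 'aaa' with pumping length p = 2:

Constraints: |xy| ≤ 2, |y| > 0

Valid decompositions (|xy| ≤ p, |y| ≥ 1):
  • x='', y='a', z='aa'
  • x='a', y='a', z='a'
  • x='', y='aa', z='a'

Total count: 3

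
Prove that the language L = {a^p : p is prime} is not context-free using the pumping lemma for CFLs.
Assume for contradiction that L is context-free, and let p ≥ 1 be the pumping length given by the pumping lemma for CFLs.
Choose a prime q with q ≥ p and let s = a^q. Then s ∈ L and |s| = q ≥ p.
By the CFL pumping lemma, s = uvxyz for some u, v, x, y, z with |vxy| ≤ p, |vy| ≥ 1, and uv^i xy^i z ∈ L for every i ≥ 0.
All symbols are a's, so only lengths matter: let k = |vy|, with 1 ≤ k ≤ p. Then |uv^i xy^i z| = q + (i − 1)k.

Take i = q + 1: the length is q + qk = q(k + 1).
Both factors satisfy q ≥ 2 and k + 1 ≥ 2, so q(k + 1) is composite and uv^(q+1) xy^(q+1) z ∉ L.

This contradicts the CFL pumping lemma, which requires uv^i xy^i z ∈ L for all i ≥ 0.
Hence L = {a^p : p is prime} is not context-free. ∎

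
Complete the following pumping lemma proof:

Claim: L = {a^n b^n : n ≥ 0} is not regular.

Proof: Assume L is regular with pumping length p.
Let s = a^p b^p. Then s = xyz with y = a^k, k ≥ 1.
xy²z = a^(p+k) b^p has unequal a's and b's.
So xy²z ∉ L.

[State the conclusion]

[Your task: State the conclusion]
This contradicts the pumping lemma for regular languages,
which guarantees xy^i z ∈ L for all i ≥ 0.

Since our assumption that L is regular leads to a contradiction,
we conclude that L = {a^n b^n : n ≥ 0} is NOT regular. ∎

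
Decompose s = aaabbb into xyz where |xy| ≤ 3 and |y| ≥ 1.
x = 'a', y = 'a', z = 'abbb'

For s = aaabbb and p = 3, one valid decomposition is:
- x = 'a' (length 1)
- y = 'a' (length 1)
- z = 'abbb' (length 4)

Verification:
- xyz = 'a' + 'a' + 'abbb' = aaabbb ✓
- |xy| = 2 ≤ 3 ✓
- |y| = 1 > 0 ✓

All pumping lemma constraints are satisfied.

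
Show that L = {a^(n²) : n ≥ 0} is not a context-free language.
Assume for contradiction that L is context-free, and let p ≥ 1 be the pumping length given by the pumping lemma for CFLs.
Choose s = a^(p²). Then s ∈ L and |s| = p² ≥ p.
By the CFL pumping lemma, s = uvxyz for some u, v, x, y, z with |vxy| ≤ p, |vy| ≥ 1, and uv^i xy^i z ∈ L for every i ≥ 0.
All symbols are a's, so only lengths matter: let k = |vy|, with 1 ≤ k ≤ |vxy| ≤ p.

Take i = 2: |uv²xy²z| = p² + k, and p² < p² + k ≤ p² + p < (p + 1)².
So the length lies strictly between consecutive squares and is not a perfect square; uv²xy²z ∉ L.

This contradicts the CFL pumping lemma, which requires uv^i xy^i z ∈ L for all i ≥ 0.
Hence L = {a^(n²) : n ≥ 0} is not context-free. ∎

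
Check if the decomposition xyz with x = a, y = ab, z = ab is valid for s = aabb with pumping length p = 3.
Violated: xyz = s

The decomposition x = a, y = ab, z = ab for s = aabb with p = 3
violates the constraint: xyz = s

xyz = 'a' + 'ab' + 'ab' = 'aabab' ≠ 'aabb' = s. The decomposition doesn't reconstruct s.

Pumping lemma constraints:
1. xyz = s (decomposition is valid)
2. |xy| ≤ p
3. |y| > 0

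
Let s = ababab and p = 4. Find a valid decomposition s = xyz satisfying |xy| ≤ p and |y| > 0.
x = '', y = 'aba', z = 'bab'

For s = ababab and p = 4, one valid decomposition is:
- x = '' (length 0)
- y = 'aba' (length 3)
- z = 'bab' (length 3)

Verification:
- xyz = '' + 'aba' + 'bab' = ababab ✓
- |xy| = 3 ≤ 4 ✓
- |y| = 3 > 0 ✓

All pumping lemma constraints are satisfied.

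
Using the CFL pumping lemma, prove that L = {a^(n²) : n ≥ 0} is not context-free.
Assume for contradiction that L is context-free, and let p ≥ 1 be the pumping length given by the pumping lemma for CFLs.
Choose s = a^(p²). Then s ∈ L and |s| = p² ≥ p.
By the CFL pumping lemma, s = uvxyz for some u, v, x, y, z with |vxy| ≤ p, |vy| ≥ 1, and uv^i xy^i z ∈ L for every i ≥ 0.
All symbols are a's, so only lengths matter: let k = |vy|, with 1 ≤ k ≤ |vxy| ≤ p.

Take i = 2: |uv²xy²z| = p² + k, and p² < p² + k ≤ p² + p < (p + 1)².
So the length lies strictly between consecutive squares and is not a perfect square; uv²xy²z ∉ L.

This contradicts the CFL pumping lemma, which requires uv^i xy^i z ∈ L for all i ≥ 0.
Hence L = {a^(n²) : n ≥ 0} is not context-free. ∎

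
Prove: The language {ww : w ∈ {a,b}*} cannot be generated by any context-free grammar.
Assume for contradiction that L is context-free, and let p ≥ 1 be the pumping length given by the pumping lemma for CFLs.
Choose s = a^p b^p a^p b^p. Then s ∈ L (take w = a^p b^p) and |s| = 4p ≥ p.
By the CFL pumping lemma, s = uvxyz for some u, v, x, y, z with |vxy| ≤ p, |vy| ≥ 1, and uv^i xy^i z ∈ L for every i ≥ 0.

Write s as four blocks A₁ B₁ A₂ B₂ with A₁ = A₂ = a^p and B₁ = B₂ = b^p. Since |vxy| ≤ p, the window vxy lies inside at most two adjacent blocks. Take i = 0 and let t = uxz, so |t| = 4p − |vy| with 1 ≤ |vy| ≤ p. If |t| is odd, t ∉ L immediately, so assume |vy| is even (hence |vy| ≥ 2) and |t|/2 = 2p − |vy|/2, which satisfies p ≤ |t|/2 ≤ 2p − 1.

Case 1 (vxy inside A₁B₁): t = a^(p−j) b^(p−l) a^p b^p with j + l = |vy|. The second half of t has length < 2p, so it is a suffix of the trailing a^p b^p and ends in b; the first half is a^(p−j) b^(p−l) a^((j+l)/2), which ends in a because (j+l)/2 ≥ 1. The halves differ, so t ∉ L.

Case 2 (vxy inside B₁A₂, straddling the middle): t = a^p b^(p−j) a^(p−l) b^p with j + l = |vy|. If t = ww, then w is a prefix of t of length ≥ p, so w begins with a^p; and w is a suffix of t of length ≥ p, so w ends with b^p. That forces |w| ≥ 2p, contradicting |w| = |t|/2 ≤ 2p − 1. So t ∉ L.

Case 3 (vxy inside A₂B₂): t = a^p b^p a^(p−j) b^(p−l) with j + l = |vy|. The first half of t is a prefix of a^p b^p, so it begins with a; the second half is b^((j+l)/2) a^(p−j) b^(p−l), which begins with b. The halves differ, so t ∉ L.

In every case uv⁰xy⁰z = uxz ∉ L.

This contradicts the CFL pumping lemma, which requires uv^i xy^i z ∈ L for all i ≥ 0.
Hence L = {ww : w ∈ {a,b}*} is not context-free. ∎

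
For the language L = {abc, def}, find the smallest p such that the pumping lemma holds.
p = 4

For a finite language L, the pumping lemma holds vacuously if p > max|s| for s ∈ L.

The longest string in L = {abc, def} has length 3.
If p = 4, then no string s ∈ L has |s| ≥ p, so the condition is vacuously true.

The minimum pumping length is p = 4.

Why no smaller p works: for any p ≤ 3, the longest string s ∈ L has |s| = 3 ≥ p, so it would
have to be pumpable; but pumping up (i = 2, 3, ...) produces ever longer strings, which cannot all lie in the
finite language L. So the pumping property fails for every p ≤ 3.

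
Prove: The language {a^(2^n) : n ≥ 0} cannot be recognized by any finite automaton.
Assume for contradiction that L is regular, and let p ≥ 1 be the pumping length given by the pumping lemma.
Choose s = a^(2^p). Then s ∈ L and |s| = 2^p ≥ p.
By the pumping lemma, s = xyz for some x, y, z with |xy| ≤ p, |y| ≥ 1, and xy^i z ∈ L for every i ≥ 0.
Here y = a^k for some k with 1 ≤ k ≤ |xy| ≤ p, and p < 2^p.

Take i = 2: |xy²z| = 2^p + k.
Now 2^p < 2^p + k ≤ 2^p + p < 2^p + 2^p = 2^(p+1).
So |xy²z| lies strictly between the consecutive powers of two 2^p and 2^(p+1), hence is not a power of 2, and xy²z ∉ L.

This contradicts the pumping lemma, which requires xy^i z ∈ L for all i ≥ 0.
Hence L = {a^(2^n) : n ≥ 0} is not regular. ∎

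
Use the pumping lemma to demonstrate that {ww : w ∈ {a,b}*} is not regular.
Assume for contradiction that L is regular, and let p ≥ 1 be the pumping length given by the pumping lemma.
Choose s = a^p b a^p b. Then s ∈ L (take w = a^p b) and |s| = 2p + 2 ≥ p.
By the pumping lemma, s = xyz for some x, y, z with |xy| ≤ p, |y| ≥ 1, and xy^i z ∈ L for every i ≥ 0.
Since |xy| ≤ p and the first p symbols of s are all a's, y = a^k for some k with 1 ≤ k ≤ p.

Take i = 2: t = xy²z = a^(p + k) b a^p b.
Suppose t = uu for some string u. The string t contains exactly two b's and ends in b, so u contains exactly one b and ends in b; hence u = a^j b for some j, and uu = a^j b a^j b. Comparing with t = a^(p + k) b a^p b forces j = p + k (first block) and j = p (second block), which is impossible since k ≥ 1. So t ∉ L.

This contradicts the pumping lemma, which requires xy^i z ∈ L for all i ≥ 0.
Hence L = {ww : w ∈ {a,b}*} is not regular. ∎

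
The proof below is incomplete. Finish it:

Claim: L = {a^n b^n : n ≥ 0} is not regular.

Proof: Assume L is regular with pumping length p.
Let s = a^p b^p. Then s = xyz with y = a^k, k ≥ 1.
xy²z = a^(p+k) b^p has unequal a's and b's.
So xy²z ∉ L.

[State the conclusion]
This contradicts the pumping lemma for regular languages,
which guarantees xy^i z ∈ L for all i ≥ 0.

Since our assumption that L is regular leads to a contradiction,
we conclude that L = {a^n b^n : n ≥ 0} is NOT regular. ∎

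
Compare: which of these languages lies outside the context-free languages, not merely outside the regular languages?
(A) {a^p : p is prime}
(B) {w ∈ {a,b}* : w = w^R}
(A) {a^p : p is prime}

(A) {a^p : p is prime} requires the CFL pumping lemma.

- {w ∈ {a,b}* : w = w^R} is context-free (but not regular)
  • Can be shown non-regular with the regular pumping lemma
  • After pumping, the string is no longer symmetric

- {a^p : p is prime} is NOT context-free
  • Requires the CFL pumping lemma to prove
  • The CFL pumping lemma also fails because prime gaps are unbounded

The CFL pumping lemma is "stronger" in that it can prove non-membership
in the larger class of context-free languages.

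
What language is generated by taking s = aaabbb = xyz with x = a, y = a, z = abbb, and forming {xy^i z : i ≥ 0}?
{xy^i z : i ≥ 0} = {a^(2+i) b^3 : i ≥ 0} = {aabbb, aaabbb, aaaabbb, ...}

With x = a, y = a, z = abbb: Starting with aaabbb and pumping the second 'a', we get strings with 2+i a's followed by 3 b's for i = 0, 1, 2, ...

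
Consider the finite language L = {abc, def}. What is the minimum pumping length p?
p = 4

For a finite language L, the pumping lemma holds vacuously if p > max|s| for s ∈ L.

The longest string in L = {abc, def} has length 3.
If p = 4, then no string s ∈ L has |s| ≥ p, so the condition is vacuously true.

The minimum pumping length is p = 4.

Why no smaller p works: for any p ≤ 3, the longest string s ∈ L has |s| = 3 ≥ p, so it would
have to be pumpable; but pumping up (i = 2, 3, ...) produces ever longer strings, which cannot all lie in the
finite language L. So the pumping property fails for every p ≤ 3.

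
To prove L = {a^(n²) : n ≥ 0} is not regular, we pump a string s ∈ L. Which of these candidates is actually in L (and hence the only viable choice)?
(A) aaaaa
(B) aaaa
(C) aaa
(B) aaaa

The pumping lemma is applied to a string s that lies in L, so first check membership of each option:
- (A) aaaaa has length 5, strictly between 2² = 4 and 3² = 9, so it is not in L ✗
- (B) aaaa has length 4 = 2², a perfect square, so it is in L ✓
- (C) aaa has length 3, strictly between 1² = 1 and 2² = 4, so it is not in L ✗

Only (B) aaaa is in L, so it is the only candidate that could play the role of s.
(In a complete proof one picks s in terms of the pumping length p so that |s| ≥ p is guaranteed; a fixed string like aaaa illustrates the shape of such an s.)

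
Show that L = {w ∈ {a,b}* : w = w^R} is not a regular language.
Assume for contradiction that L is regular, and let p ≥ 1 be the pumping length given by the pumping lemma.
Choose s = a^p b a^p. Then s ∈ L (it reads the same in both directions) and |s| = 2p + 1 ≥ p.
By the pumping lemma, s = xyz for some x, y, z with |xy| ≤ p, |y| ≥ 1, and xy^i z ∈ L for every i ≥ 0.
Since |xy| ≤ p and the first p symbols of s are all a's, y = a^k for some k with 1 ≤ k ≤ p.

Take i = 2: xy²z = a^(p + k) b a^p.
Its reversal is a^p b a^(p + k). These differ because the block of a's before the unique b has length p + k in one and p in the other, and p + k ≠ p since k ≥ 1. So xy²z is not a palindrome, i.e. xy²z ∉ L.

This contradicts the pumping lemma, which requires xy^i z ∈ L for all i ≥ 0.
Hence L = {w ∈ {a,b}* : w = w^R} is not regular. ∎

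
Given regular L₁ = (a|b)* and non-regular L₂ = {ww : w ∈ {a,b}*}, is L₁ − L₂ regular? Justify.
No — L₁ − L₂ is not regular.

L₁ − L₂ is the complement of {ww} within {a,b}*. If it were regular, its complement {ww} would be regular as well (regular languages are closed under complement) — contradiction. So L₁ − L₂ is not regular.

Note that the bare facts "L₁ regular, L₂ non-regular" do not settle the question by themselves: the closure of regular languages under ∪, ∩, complement and difference applies only when BOTH operands are regular. With a non-regular operand the result can come out regular or non-regular depending on the specific languages, so one has to work out L₁ − L₂ for this particular pair, as above.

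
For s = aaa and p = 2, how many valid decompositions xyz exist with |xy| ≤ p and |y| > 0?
3

For s = 'aaa' with pumping length p = 2:

Constraints: |xy| ≤ 2, |y| > 0

Valid decompositions (|xy| ≤ p, |y| ≥ 1):
  • x='', y='a', z='aa'
  • x='a', y='a', z='a'
  • x='', y='aa', z='a'

Total count: 3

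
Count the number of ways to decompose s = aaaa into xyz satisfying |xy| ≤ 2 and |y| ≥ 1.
3

For s = 'aaaa' with pumping length p = 2:

Constraints: |xy| ≤ 2, |y| > 0

Valid decompositions (|xy| ≤ p, |y| ≥ 1):
  • x='', y='a', z='aaa'
  • x='a', y='a', z='aa'
  • x='', y='aa', z='aa'

Total count: 3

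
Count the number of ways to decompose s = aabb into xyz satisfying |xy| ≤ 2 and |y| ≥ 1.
3

For s = 'aabb' with pumping length p = 2:

Constraints: |xy| ≤ 2, |y| > 0

Valid decompositions (|xy| ≤ p, |y| ≥ 1):
  • x='', y='a', z='abb'
  • x='a', y='a', z='bb'
  • x='', y='aa', z='bb'

Total count: 3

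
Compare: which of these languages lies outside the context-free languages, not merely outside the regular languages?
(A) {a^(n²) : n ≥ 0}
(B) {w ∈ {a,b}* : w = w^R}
(A) {a^(n²) : n ≥ 0}

(A) {a^(n²) : n ≥ 0} requires the CFL pumping lemma.

- {w ∈ {a,b}* : w = w^R} is context-free (but not regular)
  • Can be shown non-regular with the regular pumping lemma
  • After pumping, the string is no longer symmetric

- {a^(n²) : n ≥ 0} is NOT context-free
  • Requires the CFL pumping lemma to prove
  • Gaps between squares grow unboundedly

The CFL pumping lemma is "stronger" in that it can prove non-membership
in the larger class of context-free languages.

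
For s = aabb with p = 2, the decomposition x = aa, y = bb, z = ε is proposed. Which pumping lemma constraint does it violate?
Violated: |xy| ≤ p

The decomposition x = aa, y = bb, z = ε for s = aabb with p = 2
violates the constraint: |xy| ≤ p

|xy| = |aabb| = 4 > 2 = p. The decomposition puts too many characters in xy.

Pumping lemma constraints:
1. xyz = s (decomposition is valid)
2. |xy| ≤ p
3. |y| > 0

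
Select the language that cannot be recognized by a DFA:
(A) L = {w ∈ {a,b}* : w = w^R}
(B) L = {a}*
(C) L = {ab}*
(A) {w ∈ {a,b}* : w = w^R}

(A) L = {w ∈ {a,b}* : w = w^R} is NOT regular.

The pumping lemma can be used to prove this:
After pumping, the string is no longer symmetric

The other languages are regular because they can be recognized by finite automata.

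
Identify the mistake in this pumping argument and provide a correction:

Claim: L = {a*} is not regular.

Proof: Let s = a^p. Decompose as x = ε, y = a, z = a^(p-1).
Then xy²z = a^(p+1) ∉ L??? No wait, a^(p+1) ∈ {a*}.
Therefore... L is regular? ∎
Error: The proof attempts to show a*  is not regular, but a* IS regular!

Correction: a* is a regular language (recognized by a simple DFA with one accepting state and self-loop on 'a'). The pumping lemma can only prove non-regularity, not regularity. For regular languages, pumping always works.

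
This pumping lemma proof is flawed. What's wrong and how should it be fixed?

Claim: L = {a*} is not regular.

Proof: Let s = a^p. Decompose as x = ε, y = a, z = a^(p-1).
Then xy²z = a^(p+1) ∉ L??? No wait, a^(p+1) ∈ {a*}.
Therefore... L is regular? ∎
Error: The proof attempts to show a*  is not regular, but a* IS regular!

Correction: a* is a regular language (recognized by a simple DFA with one accepting state and self-loop on 'a'). The pumping lemma can only prove non-regularity, not regularity. For regular languages, pumping always works.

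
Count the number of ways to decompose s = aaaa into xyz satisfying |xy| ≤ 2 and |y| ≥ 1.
3

For s = 'aaaa' with pumping length p = 2:

Constraints: |xy| ≤ 2, |y| > 0

Valid decompositions (|xy| ≤ p, |y| ≥ 1):
  • x='', y='a', z='aaa'
  • x='a', y='a', z='aa'
  • x='', y='aa', z='aa'

Total count: 3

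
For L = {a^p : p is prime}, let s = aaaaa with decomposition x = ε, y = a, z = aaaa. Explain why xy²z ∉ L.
xy²z = aaaaaa ∉ L

Pumping with i = 2 replaces y = a by y² = aa:
- Original: s = xyz = aaaaa; aaaaa has length 5, which is prime, so it is in L
- Pumped: xy²z = ε · aa · aaaa = aaaaaa
- aaaaaa has length 6 = 2 × 3, which is not prime, so it is not in L

The pumping lemma would require xy²z ∈ L, so this decomposition yields a contradiction.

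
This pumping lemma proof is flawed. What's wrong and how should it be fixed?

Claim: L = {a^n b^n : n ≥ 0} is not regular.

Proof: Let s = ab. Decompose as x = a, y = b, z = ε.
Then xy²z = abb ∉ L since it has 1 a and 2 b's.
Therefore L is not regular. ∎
Error: The string s = ab might be shorter than the pumping length p.

Correction: Choose s = a^p b^p to ensure |s| ≥ p. Also, the decomposition is wrong: with |xy| ≤ p, y cannot include b's when s starts with p a's.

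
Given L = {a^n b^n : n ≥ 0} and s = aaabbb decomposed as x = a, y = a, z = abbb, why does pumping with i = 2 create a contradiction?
xy²z = aaaabbb ∉ L

Pumping with i = 2 replaces y = a by y² = aa:
- Original: s = xyz = aaabbb; aaabbb = a^3 b^3 has equal counts (3 = 3), so it is in L
- Pumped: xy²z = a · aa · abbb = aaaabbb
- aaaabbb has 4 a's and 3 b's; 4 ≠ 3, so it is not in L

The pumping lemma would require xy²z ∈ L, so this decomposition yields a contradiction.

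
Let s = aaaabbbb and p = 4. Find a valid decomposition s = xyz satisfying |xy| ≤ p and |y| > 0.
x = 'a', y = 'a', z = 'aabbbb'

For s = aaaabbbb and p = 4, one valid decomposition is:
- x = 'a' (length 1)
- y = 'a' (length 1)
- z = 'aabbbb' (length 6)

Verification:
- xyz = 'a' + 'a' + 'aabbbb' = aaaabbbb ✓
- |xy| = 2 ≤ 4 ✓
- |y| = 1 > 0 ✓

All pumping lemma constraints are satisfied.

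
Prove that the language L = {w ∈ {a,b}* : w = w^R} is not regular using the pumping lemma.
Assume for contradiction that L is regular, and let p ≥ 1 be the pumping length given by the pumping lemma.
Choose s = a^p b a^p. Then s ∈ L (it reads the same in both directions) and |s| = 2p + 1 ≥ p.
By the pumping lemma, s = xyz for some x, y, z with |xy| ≤ p, |y| ≥ 1, and xy^i z ∈ L for every i ≥ 0.
Since |xy| ≤ p and the first p symbols of s are all a's, y = a^k for some k with 1 ≤ k ≤ p.

Take i = 0: xy⁰z = a^(p − k) b a^p.
Its reversal is a^p b a^(p − k). These differ because the block of a's before the unique b has length p − k in one and p in the other, and p − k ≠ p since k ≥ 1. So xy⁰z is not a palindrome, i.e. xy⁰z ∉ L.

This contradicts the pumping lemma, which requires xy^i z ∈ L for all i ≥ 0.
Hence L = {w ∈ {a,b}* : w = w^R} is not regular. ∎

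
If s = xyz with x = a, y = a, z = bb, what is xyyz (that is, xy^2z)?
aaabb

Given x = 'a', y = 'a', z = 'bb' and i = 2:

xy^2z = x + y·y·...·y (2 times) + z
       = 'a' + 'a'^2 + 'bb'
       = 'a' + 'aa' + 'bb'
       = 'aaabb'

The pumped string is 'aaabb' with length 5.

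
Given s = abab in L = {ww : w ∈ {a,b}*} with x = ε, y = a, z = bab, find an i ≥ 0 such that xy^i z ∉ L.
i = 2

xy²z = ε · aa · bab = aabab; aabab has odd length 5, so it cannot be written as ww and is not in L.
(Other choices also work, e.g. i = 0, 3; only i = 1 is guaranteed to stay in L since xy¹z = s.)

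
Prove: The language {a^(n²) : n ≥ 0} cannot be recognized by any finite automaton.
Assume for contradiction that L is regular, and let p ≥ 1 be the pumping length given by the pumping lemma.
Choose s = a^(p²). Then s ∈ L and |s| = p² ≥ p.
By the pumping lemma, s = xyz for some x, y, z with |xy| ≤ p, |y| ≥ 1, and xy^i z ∈ L for every i ≥ 0.
Here y = a^k for some k with 1 ≤ k ≤ |xy| ≤ p.

Take i = 2: |xy²z| = p² + k.
Now p² < p² + k ≤ p² + p < p² + 2p + 1 = (p + 1)².
So |xy²z| lies strictly between the consecutive squares p² and (p + 1)², hence is not a perfect square, and xy²z ∉ L.

This contradicts the pumping lemma, which requires xy^i z ∈ L for all i ≥ 0.
Hence L = {a^(n²) : n ≥ 0} is not regular. ∎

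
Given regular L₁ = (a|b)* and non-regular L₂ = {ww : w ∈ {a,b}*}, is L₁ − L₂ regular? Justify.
No — L₁ − L₂ is not regular.

L₁ − L₂ is the complement of {ww} within {a,b}*. If it were regular, its complement {ww} would be regular as well (regular languages are closed under complement) — contradiction. So L₁ − L₂ is not regular.

Note that the bare facts "L₁ regular, L₂ non-regular" do not settle the question by themselves: the closure of regular languages under ∪, ∩, complement and difference applies only when BOTH operands are regular. With a non-regular operand the result can come out regular or non-regular depending on the specific languages, so one has to work out L₁ − L₂ for this particular pair, as above.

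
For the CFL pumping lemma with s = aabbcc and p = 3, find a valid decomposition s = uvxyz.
u='aa', v='b', x='b', y='c', z='c'

For s = aabbcc with pumping length p = 3:

One valid decomposition:
- u = 'aa'
- v = 'b'
- x = 'b'
- y = 'c'
- z = 'c'

Verification:
- uvxyz = 'aa' + 'b' + 'b' + 'c' + 'c' = aabbcc ✓
- |vxy| = |'bbc'| = 3 ≤ 3 ✓
- |vy| = |'bc'| = 2 > 0 ✓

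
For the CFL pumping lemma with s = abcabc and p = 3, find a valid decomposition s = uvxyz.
u='ab', v='c', x='a', y='b', z='c'

For s = abcabc with pumping length p = 3:

One valid decomposition:
- u = 'ab'
- v = 'c'
- x = 'a'
- y = 'b'
- z = 'c'

Verification:
- uvxyz = 'ab' + 'c' + 'a' + 'b' + 'c' = abcabc ✓
- |vxy| = |'cab'| = 3 ≤ 3 ✓
- |vy| = |'cb'| = 2 > 0 ✓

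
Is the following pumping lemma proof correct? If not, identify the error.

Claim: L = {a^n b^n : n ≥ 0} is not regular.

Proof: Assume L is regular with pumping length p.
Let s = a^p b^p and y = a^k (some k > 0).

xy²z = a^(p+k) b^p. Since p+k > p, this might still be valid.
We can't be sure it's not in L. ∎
The proof is INCORRECT.

Error: The conclusion is wrong.
xy²z = a^(p+k) b^p is definitely NOT in L because the number of a's (p+k) ≠ number of b's (p).
The proof incorrectly doubts what is actually a valid contradiction.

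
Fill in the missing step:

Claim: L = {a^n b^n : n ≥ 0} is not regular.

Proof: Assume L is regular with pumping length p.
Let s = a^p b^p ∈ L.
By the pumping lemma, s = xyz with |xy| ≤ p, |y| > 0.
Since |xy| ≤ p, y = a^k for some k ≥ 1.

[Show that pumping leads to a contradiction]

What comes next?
Consider xy²z = a^(p+k) b^p.

Since k ≥ 1, we have p + k > p.
So xy²z has more a's than b's: (p+k) a's vs p b's.
This means xy²z ∉ L because a^n b^n requires equal counts.

This contradicts the pumping lemma which states xy²z ∈ L.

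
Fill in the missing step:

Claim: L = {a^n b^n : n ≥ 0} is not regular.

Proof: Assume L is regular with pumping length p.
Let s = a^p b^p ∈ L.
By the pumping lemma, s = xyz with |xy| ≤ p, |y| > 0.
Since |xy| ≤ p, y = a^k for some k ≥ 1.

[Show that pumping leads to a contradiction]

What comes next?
Consider xy²z = a^(p+k) b^p.

Since k ≥ 1, we have p + k > p.
So xy²z has more a's than b's: (p+k) a's vs p b's.
This means xy²z ∉ L because a^n b^n requires equal counts.

This contradicts the pumping lemma which states xy²z ∈ L.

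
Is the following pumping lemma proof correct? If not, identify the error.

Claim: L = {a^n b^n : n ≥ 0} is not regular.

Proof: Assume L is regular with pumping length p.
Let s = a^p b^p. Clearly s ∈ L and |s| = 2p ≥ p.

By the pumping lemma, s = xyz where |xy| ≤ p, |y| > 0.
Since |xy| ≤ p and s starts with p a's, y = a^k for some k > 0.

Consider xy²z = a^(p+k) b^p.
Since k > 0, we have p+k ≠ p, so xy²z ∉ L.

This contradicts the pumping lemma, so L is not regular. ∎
The proof is correct.

This proof is valid because:
1. The string s = a^p b^p is correctly in L
2. The decomposition analysis is correct: y must consist only of a's
3. The contradiction is valid: pumping increases a's but not b's
4. The conclusion follows logically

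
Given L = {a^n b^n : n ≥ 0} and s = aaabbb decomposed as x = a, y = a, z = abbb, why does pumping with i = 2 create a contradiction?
xy²z = aaaabbb ∉ L

Pumping with i = 2 replaces y = a by y² = aa:
- Original: s = xyz = aaabbb; aaabbb = a^3 b^3 has equal counts (3 = 3), so it is in L
- Pumped: xy²z = a · aa · abbb = aaaabbb
- aaaabbb has 4 a's and 3 b's; 4 ≠ 3, so it is not in L

The pumping lemma would require xy²z ∈ L, so this decomposition yields a contradiction.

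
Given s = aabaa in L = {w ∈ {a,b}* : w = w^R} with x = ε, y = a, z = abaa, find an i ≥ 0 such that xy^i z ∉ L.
i = 2

xy²z = ε · aa · abaa = aaabaa; aaabaa reversed is aabaaa ≠ aaabaa, so it is not a palindrome and is not in L.
(Other choices also work, e.g. i = 0, 3; only i = 1 is guaranteed to stay in L since xy¹z = s.)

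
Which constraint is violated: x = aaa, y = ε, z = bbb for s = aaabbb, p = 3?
Violated: |y| > 0

The decomposition x = aaa, y = ε, z = bbb for s = aaabbb with p = 3
violates the constraint: |y| > 0

|y| = 0, but the pumping lemma requires |y| > 0 (y must be non-empty).

Pumping lemma constraints:
1. xyz = s (decomposition is valid)
2. |xy| ≤ p
3. |y| > 0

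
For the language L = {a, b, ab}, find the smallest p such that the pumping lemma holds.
p = 3

For a finite language L, the pumping lemma holds vacuously if p > max|s| for s ∈ L.

The longest string in L = {a, b, ab} has length 2.
If p = 3, then no string s ∈ L has |s| ≥ p, so the condition is vacuously true.

The minimum pumping length is p = 3.

Why no smaller p works: for any p ≤ 2, the longest string s ∈ L has |s| = 2 ≥ p, so it would
have to be pumpable; but pumping up (i = 2, 3, ...) produces ever longer strings, which cannot all lie in the
finite language L. So the pumping property fails for every p ≤ 2.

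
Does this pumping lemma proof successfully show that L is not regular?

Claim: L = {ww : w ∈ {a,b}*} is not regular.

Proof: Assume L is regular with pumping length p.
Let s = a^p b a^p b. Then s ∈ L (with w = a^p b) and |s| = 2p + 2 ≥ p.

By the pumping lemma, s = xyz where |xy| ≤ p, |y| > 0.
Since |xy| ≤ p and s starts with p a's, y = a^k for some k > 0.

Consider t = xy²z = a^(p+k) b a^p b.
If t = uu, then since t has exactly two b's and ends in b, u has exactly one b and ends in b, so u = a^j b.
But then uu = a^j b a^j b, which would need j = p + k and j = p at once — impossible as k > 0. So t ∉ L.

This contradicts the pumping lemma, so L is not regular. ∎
The proof is correct.

This proof is valid because:
1. s = a^p b a^p b is in L and is chosen in terms of p, so |s| ≥ p holds for every p
2. The decomposition analysis is correct: |xy| ≤ p forces y to lie inside the leading a's
3. The contradiction is valid: the argument shows a^(p+k) b a^p b cannot be split into two equal halves
4. The conclusion follows logically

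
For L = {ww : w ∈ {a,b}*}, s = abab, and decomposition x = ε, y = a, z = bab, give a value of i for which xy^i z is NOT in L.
i = 3

xy³z = ε · aaa · bab = aaabab; aaabab has length 6; its halves are aaa and bab, which differ, so it is not in L.
(Other choices also work, e.g. i = 0, 2; only i = 1 is guaranteed to stay in L since xy¹z = s.)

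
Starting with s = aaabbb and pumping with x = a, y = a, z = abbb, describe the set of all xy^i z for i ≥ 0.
{xy^i z : i ≥ 0} = {a^(2+i) b^3 : i ≥ 0} = {aabbb, aaabbb, aaaabbb, ...}

With x = a, y = a, z = abbb: Starting with aaabbb and pumping the second 'a', we get strings with 2+i a's followed by 3 b's for i = 0, 1, 2, ...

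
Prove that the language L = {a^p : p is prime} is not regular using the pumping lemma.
Assume for contradiction that L is regular, and let p ≥ 1 be the pumping length given by the pumping lemma.
Choose a prime q with q ≥ p (one exists because there are infinitely many primes) and let s = a^q. Then s ∈ L and |s| = q ≥ p.
By the pumping lemma, s = xyz for some x, y, z with |xy| ≤ p, |y| ≥ 1, and xy^i z ∈ L for every i ≥ 0.
Here y = a^k for some k with 1 ≤ k ≤ p, and xy^i z = a^(q + (i − 1)k) for every i ≥ 0.

Take i = q + 1: |xy^(q+1) z| = q + qk = q(k + 1).
Both factors satisfy q ≥ 2 and k + 1 ≥ 2, so q(k + 1) is composite, and xy^(q+1) z ∉ L.

This contradicts the pumping lemma, which requires xy^i z ∈ L for all i ≥ 0.
Hence L = {a^p : p is prime} is not regular. ∎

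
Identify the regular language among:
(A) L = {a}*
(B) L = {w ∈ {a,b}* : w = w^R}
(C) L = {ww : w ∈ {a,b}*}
(A) {a}*

(A) L = {a}* is regular.

This can be recognized by a finite automaton (DFA/NFA).
Regular expressions like {a}* define regular languages.

The other choices are not regular:
- {ww : w ∈ {a,b}*}: After pumping, the two halves no longer match
- {w ∈ {a,b}* : w = w^R}: After pumping, the string is no longer symmetric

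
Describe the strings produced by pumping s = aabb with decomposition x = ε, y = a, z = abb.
{xy^i z : i ≥ 0} = {a^(i+1) b^2 : i ≥ 0} = {abb, aabb, aaabb, ...}

With x = ε, y = a, z = abb: Starting with aabb and pumping the first 'a' (z = abb keeps the second 'a'), we get strings with i+1 a's followed by 2 b's for i = 0, 1, 2, ...; note bb is not produced because z always contributes one a.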